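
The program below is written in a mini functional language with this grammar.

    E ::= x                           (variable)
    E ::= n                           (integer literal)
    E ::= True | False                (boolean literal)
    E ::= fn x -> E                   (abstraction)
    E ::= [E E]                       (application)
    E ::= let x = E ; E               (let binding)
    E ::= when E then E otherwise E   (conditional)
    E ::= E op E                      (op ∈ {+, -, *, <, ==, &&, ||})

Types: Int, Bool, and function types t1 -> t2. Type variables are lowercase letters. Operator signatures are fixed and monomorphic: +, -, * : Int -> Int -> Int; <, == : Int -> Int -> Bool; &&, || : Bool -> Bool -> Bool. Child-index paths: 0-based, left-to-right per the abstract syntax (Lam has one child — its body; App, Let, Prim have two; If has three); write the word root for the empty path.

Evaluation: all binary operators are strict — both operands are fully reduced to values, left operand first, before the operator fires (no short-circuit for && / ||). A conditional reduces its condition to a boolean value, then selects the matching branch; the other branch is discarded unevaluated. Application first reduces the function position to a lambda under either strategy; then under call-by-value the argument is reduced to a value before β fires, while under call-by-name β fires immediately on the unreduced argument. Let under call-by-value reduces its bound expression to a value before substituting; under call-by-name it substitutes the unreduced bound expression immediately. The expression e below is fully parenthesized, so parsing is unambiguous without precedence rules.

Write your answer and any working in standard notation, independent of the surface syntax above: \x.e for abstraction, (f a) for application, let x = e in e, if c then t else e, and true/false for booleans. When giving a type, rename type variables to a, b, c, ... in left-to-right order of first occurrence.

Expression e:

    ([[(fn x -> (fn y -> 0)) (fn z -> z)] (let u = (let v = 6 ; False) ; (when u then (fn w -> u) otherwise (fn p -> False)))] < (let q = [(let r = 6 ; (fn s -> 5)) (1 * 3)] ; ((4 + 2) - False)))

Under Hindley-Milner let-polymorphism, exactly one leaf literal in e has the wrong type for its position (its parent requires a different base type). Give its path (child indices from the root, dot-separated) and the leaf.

Working:
\y._ : b -> Int
\x._ : a -> b -> Int
z : c
\z._ : c -> c
  unify a -> b -> Int ~ (c -> c) -> d
  unify a ~ c -> c
  unify b -> Int ~ d
_ _ : b -> Int
let v : Int
let u : Bool
u : Bool
  unify Bool ~ Bool
u : Bool
\w._ : e -> Bool
\p._ : f -> Bool
  unify e -> Bool ~ f -> Bool
  unify e ~ f
  unify Bool ~ Bool
  unify b -> Int ~ (f -> Bool) -> g
  unify b ~ f -> Bool
  unify Int ~ g
_ _ : Int
  unify Int ~ Int
let r : Int
\s._ : h -> Int
  unify Int ~ Int
  unify Int ~ Int
  unify h -> Int ~ Int -> i
  unify h ~ Int
  unify Int ~ i
_ _ : Int
let q : Int
  unify Int ~ Int
  unify Int ~ Int
  unify Int ~ Int
  unify Bool ~ Int
  FAIL: mismatch Bool ~ Int

Answer: 1.1.1 : false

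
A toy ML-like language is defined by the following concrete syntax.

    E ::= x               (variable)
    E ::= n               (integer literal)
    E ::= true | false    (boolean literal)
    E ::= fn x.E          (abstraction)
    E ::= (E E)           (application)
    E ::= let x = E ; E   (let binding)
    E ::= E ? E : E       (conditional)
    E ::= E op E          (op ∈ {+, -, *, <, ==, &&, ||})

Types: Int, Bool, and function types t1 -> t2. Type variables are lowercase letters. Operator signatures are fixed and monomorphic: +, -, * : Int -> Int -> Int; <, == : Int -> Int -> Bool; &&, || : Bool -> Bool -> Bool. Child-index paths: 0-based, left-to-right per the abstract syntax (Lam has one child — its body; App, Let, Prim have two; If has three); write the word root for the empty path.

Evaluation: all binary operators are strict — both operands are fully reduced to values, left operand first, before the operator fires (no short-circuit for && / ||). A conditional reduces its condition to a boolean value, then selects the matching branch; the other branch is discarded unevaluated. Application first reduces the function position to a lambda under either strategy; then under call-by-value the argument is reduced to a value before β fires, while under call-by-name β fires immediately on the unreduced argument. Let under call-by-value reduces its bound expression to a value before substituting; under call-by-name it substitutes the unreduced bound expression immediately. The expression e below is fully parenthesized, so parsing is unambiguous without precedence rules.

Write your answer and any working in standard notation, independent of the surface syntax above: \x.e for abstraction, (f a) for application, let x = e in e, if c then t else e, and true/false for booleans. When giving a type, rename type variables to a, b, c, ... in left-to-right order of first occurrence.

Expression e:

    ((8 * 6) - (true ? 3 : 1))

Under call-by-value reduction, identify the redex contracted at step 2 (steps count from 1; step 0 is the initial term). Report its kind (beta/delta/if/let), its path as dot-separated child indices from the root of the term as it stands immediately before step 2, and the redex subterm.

Working:
step 0: ((8 * 6) - (if true then 3 else 1))
step 1: [delta@0] (48 - (if true then 3 else 1))
step 2: [if@1] (48 - 3)

Answer: if at 1 : (if true then 3 else 1)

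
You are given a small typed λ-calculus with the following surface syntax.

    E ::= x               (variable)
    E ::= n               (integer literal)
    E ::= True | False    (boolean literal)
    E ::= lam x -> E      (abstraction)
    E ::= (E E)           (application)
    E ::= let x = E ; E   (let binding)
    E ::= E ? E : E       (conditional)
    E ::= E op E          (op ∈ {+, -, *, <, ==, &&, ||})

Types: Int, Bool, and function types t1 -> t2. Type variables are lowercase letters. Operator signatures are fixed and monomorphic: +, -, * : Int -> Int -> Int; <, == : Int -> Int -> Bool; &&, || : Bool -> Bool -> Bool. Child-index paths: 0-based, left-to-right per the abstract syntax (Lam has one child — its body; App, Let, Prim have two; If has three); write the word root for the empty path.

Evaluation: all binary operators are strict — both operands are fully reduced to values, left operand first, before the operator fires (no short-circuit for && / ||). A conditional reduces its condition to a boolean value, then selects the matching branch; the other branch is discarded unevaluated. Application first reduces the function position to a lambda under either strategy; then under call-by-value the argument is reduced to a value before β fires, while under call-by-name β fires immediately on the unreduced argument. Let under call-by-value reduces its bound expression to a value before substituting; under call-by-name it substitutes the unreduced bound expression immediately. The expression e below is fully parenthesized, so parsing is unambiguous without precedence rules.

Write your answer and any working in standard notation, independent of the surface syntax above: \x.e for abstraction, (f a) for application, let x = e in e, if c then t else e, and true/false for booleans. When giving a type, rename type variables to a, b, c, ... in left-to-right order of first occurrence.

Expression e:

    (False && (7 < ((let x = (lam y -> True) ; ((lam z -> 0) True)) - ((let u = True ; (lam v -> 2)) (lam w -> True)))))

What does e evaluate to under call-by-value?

Trace:
step 0: (false && (7 < ((let x = (\y.true) in ((\z.0) true)) - ((let u = true in (\v.2)) (\w.true)))))
step 1: [let@1.1.0] (false && (7 < (((\z.0) true) - ((let u = true in (\v.2)) (\w.true)))))
step 2: [beta@1.1.0] (false && (7 < (0 - ((let u = true in (\v.2)) (\w.true)))))
step 3: [let@1.1.1.0] (false && (7 < (0 - ((\v.2) (\w.true)))))
step 4: [beta@1.1.1] (false && (7 < (0 - 2)))
step 5: [delta@1.1] (false && (7 < -2))
step 6: [delta@1] (false && false)
step 7: [delta@root] false

Answer: false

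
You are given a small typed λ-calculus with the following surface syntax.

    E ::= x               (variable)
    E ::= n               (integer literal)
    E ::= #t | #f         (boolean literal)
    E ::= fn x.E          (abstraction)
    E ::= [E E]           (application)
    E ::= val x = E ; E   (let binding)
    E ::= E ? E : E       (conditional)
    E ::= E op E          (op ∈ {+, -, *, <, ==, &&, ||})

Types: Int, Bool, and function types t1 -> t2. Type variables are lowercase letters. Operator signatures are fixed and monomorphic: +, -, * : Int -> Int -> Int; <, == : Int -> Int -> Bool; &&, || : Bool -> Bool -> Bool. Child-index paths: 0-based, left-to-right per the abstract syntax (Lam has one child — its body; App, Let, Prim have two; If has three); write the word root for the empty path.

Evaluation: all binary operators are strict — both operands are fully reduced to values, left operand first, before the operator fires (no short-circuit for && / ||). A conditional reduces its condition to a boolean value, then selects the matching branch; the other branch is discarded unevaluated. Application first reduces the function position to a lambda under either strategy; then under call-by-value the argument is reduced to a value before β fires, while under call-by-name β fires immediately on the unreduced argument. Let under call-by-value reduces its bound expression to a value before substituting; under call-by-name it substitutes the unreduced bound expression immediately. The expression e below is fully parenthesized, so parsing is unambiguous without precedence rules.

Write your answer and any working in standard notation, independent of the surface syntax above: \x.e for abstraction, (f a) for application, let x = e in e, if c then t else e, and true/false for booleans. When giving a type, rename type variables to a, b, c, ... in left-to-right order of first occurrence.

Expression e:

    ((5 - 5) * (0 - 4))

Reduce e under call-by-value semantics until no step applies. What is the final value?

Answer: 0

Working:
step 0: ((5 - 5) * (0 - 4))
step 1: [delta@0] (0 * (0 - 4))
step 2: [delta@1] (0 * -4)
step 3: [delta@root] 0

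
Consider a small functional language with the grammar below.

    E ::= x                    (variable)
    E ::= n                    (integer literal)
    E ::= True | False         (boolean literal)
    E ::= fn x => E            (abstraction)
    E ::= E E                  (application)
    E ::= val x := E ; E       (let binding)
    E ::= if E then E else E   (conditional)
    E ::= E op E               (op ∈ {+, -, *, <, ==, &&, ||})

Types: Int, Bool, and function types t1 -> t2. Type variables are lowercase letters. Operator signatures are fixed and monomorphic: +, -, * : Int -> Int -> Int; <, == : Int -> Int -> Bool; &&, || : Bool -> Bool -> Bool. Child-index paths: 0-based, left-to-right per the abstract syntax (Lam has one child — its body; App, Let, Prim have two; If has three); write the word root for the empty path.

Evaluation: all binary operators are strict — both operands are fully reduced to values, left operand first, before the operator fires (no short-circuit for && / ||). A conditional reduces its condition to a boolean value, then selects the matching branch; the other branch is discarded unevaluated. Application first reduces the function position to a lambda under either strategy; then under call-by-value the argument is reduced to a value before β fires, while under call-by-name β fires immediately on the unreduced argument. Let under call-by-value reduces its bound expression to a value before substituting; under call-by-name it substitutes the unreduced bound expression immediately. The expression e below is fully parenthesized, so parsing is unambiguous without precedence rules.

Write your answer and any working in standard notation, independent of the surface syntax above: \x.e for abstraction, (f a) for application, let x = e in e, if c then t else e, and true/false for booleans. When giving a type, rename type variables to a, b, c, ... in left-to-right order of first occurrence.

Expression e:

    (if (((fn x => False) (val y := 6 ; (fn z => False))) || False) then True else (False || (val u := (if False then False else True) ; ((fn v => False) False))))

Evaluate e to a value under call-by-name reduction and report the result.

Derivation:
step 0: (if (((\x.false) (let y = 6 in (\z.false))) || false) then true else (false || (let u = (if false then false else true) in ((\v.false) false))))
step 1: [beta@0.0] (if (false || false) then true else (false || (let u = (if false then false else true) in ((\v.false) false))))
step 2: [delta@0] (if false then true else (false || (let u = (if false then false else true) in ((\v.false) false))))
step 3: [if@root] (false || (let u = (if false then false else true) in ((\v.false) false)))
step 4: [let@1] (false || ((\v.false) false))
step 5: [beta@1] (false || false)
step 6: [delta@root] false

Answer: false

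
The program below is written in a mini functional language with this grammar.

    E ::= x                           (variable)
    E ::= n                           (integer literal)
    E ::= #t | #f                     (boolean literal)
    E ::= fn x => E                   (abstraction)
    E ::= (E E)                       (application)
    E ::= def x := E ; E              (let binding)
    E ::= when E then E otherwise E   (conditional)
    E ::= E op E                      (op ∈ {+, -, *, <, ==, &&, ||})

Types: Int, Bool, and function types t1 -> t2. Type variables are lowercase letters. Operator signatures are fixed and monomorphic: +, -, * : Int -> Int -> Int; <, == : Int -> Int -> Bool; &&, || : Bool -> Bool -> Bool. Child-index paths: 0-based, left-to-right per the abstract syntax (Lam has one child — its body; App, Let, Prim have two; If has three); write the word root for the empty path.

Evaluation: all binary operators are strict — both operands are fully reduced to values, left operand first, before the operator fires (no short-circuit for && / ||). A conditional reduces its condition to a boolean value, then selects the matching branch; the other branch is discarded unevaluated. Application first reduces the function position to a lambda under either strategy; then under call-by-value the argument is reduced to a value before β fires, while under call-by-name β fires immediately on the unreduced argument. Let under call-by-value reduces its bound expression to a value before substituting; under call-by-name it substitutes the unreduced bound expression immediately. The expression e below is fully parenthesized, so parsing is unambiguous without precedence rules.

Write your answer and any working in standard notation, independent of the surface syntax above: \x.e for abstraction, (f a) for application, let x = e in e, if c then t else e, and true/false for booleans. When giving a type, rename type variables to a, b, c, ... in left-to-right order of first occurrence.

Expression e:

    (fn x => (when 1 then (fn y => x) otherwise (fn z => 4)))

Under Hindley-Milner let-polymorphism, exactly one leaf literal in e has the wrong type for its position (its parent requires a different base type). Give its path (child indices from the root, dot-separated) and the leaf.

Trace:
  unify Int ~ Bool
  FAIL: mismatch Int ~ Bool

Answer: 0.0 : 1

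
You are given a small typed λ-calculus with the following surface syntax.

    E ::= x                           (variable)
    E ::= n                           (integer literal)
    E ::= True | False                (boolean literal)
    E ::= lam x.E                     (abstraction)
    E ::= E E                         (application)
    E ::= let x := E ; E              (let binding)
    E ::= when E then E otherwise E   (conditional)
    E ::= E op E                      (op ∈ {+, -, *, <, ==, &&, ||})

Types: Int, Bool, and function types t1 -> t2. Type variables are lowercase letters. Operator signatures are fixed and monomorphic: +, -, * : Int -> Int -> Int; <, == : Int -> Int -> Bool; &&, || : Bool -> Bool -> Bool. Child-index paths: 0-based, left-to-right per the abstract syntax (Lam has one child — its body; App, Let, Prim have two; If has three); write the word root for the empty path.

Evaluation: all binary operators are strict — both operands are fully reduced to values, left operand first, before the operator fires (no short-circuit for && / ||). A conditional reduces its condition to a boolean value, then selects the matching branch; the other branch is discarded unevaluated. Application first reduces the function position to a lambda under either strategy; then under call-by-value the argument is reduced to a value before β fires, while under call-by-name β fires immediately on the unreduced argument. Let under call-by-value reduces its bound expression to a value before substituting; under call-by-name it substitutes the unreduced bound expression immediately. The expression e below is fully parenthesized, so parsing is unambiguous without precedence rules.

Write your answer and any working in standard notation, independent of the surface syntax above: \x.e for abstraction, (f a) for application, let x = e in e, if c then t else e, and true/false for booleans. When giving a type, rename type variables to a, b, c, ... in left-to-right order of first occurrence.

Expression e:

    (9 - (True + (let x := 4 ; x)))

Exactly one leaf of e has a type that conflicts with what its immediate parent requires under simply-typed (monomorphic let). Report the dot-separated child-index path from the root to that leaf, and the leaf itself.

Answer: 1.0 : true

Trace:
  unify Int ~ Int
  unify Bool ~ Int
  FAIL: mismatch Bool ~ Int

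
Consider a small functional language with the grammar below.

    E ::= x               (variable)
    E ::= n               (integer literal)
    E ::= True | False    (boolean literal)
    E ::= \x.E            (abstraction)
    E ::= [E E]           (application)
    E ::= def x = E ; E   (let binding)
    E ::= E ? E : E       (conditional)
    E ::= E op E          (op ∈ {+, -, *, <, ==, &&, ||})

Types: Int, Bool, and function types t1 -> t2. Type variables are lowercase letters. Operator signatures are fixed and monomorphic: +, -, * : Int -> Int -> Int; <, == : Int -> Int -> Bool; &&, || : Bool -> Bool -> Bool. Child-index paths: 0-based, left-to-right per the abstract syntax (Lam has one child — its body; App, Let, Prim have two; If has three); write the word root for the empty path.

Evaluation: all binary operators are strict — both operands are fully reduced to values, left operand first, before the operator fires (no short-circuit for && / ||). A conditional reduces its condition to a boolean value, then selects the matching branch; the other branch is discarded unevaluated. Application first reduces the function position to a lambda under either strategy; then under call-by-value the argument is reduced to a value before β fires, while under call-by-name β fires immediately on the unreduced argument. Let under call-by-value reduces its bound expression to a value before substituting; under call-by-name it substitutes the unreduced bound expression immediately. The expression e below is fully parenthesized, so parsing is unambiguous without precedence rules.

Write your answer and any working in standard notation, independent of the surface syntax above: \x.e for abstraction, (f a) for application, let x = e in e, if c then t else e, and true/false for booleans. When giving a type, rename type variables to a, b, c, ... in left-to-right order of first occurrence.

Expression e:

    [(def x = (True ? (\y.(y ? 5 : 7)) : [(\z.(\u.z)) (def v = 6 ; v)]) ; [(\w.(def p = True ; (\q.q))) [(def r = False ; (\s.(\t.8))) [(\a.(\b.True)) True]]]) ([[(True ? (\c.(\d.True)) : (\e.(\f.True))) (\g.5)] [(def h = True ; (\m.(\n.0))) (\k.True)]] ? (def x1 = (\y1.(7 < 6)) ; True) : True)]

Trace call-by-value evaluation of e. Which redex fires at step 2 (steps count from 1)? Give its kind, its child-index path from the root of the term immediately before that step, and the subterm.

Trace:
step 0: ((let x = (if true then (\y.(if y then 5 else 7)) else ((\z.(\u.z)) (let v = 6 in v))) in ((\w.(let p = true in (\q.q))) ((let r = false in (\s.(\t.8))) ((\a.(\b.true)) true)))) (if (((if true then (\c.(\d.true)) else (\e.(\f.true))) (\g.5)) ((let h = true in (\m.(\n.0))) (\k.true))) then (let x1 = (\y1.(7 < 6)) in true) else true))
step 1: [if@0.0] ((let x = (\y.(if y then 5 else 7)) in ((\w.(let p = true in (\q.q))) ((let r = false in (\s.(\t.8))) ((\a.(\b.true)) true)))) (if (((if true then (\c.(\d.true)) else (\e.(\f.true))) (\g.5)) ((let h = true in (\m.(\n.0))) (\k.true))) then (let x1 = (\y1.(7 < 6)) in true) else true))
step 2: [let@0] (((\w.(let p = true in (\q.q))) ((let r = false in (\s.(\t.8))) ((\a.(\b.true)) true))) (if (((if true then (\c.(\d.true)) else (\e.(\f.true))) (\g.5)) ((let h = true in (\m.(\n.0))) (\k.true))) then (let x1 = (\y1.(7 < 6)) in true) else true))

Answer: let at 0 : (let x = (\y.(if y then 5 else 7)) in ((\w.(let p = true in (\q.q))) ((let r = false in (\s.(\t.8))) ((\a.(\b.true)) true))))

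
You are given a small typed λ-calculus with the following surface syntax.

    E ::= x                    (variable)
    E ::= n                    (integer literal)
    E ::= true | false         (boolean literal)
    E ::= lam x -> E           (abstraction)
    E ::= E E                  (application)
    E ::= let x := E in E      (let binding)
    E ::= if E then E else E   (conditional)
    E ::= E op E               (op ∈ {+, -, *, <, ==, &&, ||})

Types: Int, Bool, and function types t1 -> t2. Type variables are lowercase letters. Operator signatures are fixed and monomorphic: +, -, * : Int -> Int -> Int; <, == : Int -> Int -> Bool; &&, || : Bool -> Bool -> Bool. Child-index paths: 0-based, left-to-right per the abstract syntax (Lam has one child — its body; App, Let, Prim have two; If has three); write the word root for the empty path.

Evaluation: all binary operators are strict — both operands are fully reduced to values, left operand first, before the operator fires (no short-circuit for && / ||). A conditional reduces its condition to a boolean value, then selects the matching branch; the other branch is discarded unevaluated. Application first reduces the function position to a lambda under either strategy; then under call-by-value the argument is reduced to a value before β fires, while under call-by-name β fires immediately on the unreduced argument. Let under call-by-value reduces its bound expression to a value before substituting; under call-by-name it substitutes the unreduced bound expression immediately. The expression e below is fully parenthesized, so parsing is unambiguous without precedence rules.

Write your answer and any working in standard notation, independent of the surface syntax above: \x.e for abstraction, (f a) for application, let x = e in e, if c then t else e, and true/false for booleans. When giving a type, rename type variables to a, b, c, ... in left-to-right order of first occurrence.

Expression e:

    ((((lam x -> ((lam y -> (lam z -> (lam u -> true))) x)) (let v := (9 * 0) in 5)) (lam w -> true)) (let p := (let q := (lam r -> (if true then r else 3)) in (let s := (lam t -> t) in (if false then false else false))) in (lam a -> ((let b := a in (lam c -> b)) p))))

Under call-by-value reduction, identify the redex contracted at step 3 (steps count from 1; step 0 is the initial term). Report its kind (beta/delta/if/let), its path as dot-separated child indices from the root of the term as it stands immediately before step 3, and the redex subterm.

Trace:
step 0: ((((\x.((\y.(\z.(\u.true))) x)) (let v = (9 * 0) in 5)) (\w.true)) (let p = (let q = (\r.(if true then r else 3)) in (let s = (\t.t) in (if false then false else false))) in (\a.((let b = a in (\c.b)) p))))
step 1: [delta@0.0.1.0] ((((\x.((\y.(\z.(\u.true))) x)) (let v = 0 in 5)) (\w.true)) (let p = (let q = (\r.(if true then r else 3)) in (let s = (\t.t) in (if false then false else false))) in (\a.((let b = a in (\c.b)) p))))
step 2: [let@0.0.1] ((((\x.((\y.(\z.(\u.true))) x)) 5) (\w.true)) (let p = (let q = (\r.(if true then r else 3)) in (let s = (\t.t) in (if false then false else false))) in (\a.((let b = a in (\c.b)) p))))
step 3: [beta@0.0] ((((\y.(\z.(\u.true))) 5) (\w.true)) (let p = (let q = (\r.(if true then r else 3)) in (let s = (\t.t) in (if false then false else false))) in (\a.((let b = a in (\c.b)) p))))

Answer: beta at 0.0 : ((\x.((\y.(\z.(\u.true))) x)) 5)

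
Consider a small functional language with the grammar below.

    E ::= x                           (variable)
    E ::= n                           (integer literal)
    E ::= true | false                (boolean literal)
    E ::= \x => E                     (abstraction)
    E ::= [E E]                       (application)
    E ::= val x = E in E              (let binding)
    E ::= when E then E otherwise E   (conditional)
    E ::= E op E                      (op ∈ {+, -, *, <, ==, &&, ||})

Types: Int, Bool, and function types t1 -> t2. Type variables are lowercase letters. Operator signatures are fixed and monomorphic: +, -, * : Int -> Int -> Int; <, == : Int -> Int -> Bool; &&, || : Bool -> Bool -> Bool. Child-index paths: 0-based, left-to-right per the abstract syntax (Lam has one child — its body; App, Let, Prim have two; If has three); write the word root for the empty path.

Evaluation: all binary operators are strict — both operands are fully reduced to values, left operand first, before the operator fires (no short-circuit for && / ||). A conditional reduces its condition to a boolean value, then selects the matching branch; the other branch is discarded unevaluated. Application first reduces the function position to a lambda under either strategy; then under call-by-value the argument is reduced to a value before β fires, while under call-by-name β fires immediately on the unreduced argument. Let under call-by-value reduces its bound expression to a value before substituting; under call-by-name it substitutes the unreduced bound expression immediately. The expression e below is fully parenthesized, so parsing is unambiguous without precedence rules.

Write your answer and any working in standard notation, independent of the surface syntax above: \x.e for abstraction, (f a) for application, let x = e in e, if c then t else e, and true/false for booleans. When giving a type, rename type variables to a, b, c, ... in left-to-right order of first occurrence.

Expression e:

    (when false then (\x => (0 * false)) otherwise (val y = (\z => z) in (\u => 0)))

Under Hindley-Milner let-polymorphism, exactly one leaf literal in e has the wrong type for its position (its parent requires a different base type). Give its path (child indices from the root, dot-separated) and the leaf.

Trace:
  unify Bool ~ Bool
  unify Int ~ Int
  unify Bool ~ Int
  FAIL: mismatch Bool ~ Int

Answer: 1.0.1 : false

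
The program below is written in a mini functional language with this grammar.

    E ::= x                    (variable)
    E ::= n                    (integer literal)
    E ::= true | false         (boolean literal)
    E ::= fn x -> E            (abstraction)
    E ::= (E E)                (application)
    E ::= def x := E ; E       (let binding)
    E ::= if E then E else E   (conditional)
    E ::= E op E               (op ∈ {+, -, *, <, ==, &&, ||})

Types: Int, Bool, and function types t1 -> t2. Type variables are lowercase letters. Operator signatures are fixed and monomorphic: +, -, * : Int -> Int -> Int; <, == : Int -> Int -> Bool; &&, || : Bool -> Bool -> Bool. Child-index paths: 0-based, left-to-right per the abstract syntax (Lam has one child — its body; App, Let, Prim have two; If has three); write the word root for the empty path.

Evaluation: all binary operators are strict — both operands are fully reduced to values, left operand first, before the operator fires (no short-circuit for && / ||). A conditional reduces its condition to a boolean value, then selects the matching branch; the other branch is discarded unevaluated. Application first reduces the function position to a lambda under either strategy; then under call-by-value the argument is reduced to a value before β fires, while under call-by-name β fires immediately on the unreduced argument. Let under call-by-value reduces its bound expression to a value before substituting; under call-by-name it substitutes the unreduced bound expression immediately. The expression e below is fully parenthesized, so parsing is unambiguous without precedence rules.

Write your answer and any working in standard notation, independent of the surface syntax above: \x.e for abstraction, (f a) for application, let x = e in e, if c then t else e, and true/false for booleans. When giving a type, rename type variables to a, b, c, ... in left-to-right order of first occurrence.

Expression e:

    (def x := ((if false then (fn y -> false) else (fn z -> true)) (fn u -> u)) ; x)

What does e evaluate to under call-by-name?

Derivation:
step 0: (let x = ((if false then (\y.false) else (\z.true)) (\u.u)) in x)
step 1: [let@root] ((if false then (\y.false) else (\z.true)) (\u.u))
step 2: [if@0] ((\z.true) (\u.u))
step 3: [beta@root] true

Answer: true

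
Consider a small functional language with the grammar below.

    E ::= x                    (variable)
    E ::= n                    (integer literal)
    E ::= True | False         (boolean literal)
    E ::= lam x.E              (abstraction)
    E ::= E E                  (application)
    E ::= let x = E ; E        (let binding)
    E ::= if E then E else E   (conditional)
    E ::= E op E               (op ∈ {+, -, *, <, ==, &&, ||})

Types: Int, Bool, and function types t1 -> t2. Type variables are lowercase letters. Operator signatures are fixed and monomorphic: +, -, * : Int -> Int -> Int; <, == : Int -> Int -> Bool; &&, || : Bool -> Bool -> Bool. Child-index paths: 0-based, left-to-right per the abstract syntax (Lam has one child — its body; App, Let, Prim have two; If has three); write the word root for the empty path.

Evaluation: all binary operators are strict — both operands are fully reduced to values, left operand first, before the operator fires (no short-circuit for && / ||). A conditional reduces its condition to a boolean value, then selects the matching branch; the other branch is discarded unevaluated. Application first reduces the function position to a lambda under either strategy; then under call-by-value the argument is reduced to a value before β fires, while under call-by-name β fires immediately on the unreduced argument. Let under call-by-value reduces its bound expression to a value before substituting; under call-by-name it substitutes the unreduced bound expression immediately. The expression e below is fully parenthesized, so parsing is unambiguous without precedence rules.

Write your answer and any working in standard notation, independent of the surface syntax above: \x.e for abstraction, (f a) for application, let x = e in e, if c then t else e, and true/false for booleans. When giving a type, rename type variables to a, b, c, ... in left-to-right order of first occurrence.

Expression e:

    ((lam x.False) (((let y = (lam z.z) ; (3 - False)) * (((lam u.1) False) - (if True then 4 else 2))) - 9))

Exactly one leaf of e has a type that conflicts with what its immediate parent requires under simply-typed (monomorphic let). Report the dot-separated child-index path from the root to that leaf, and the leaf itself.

Answer: 1.0.0.1.1 : false

Trace:
\x._ : a -> Bool
z : b
\z._ : b -> b
let y : b -> b
  unify Int ~ Int
  unify Bool ~ Int
  FAIL: mismatch Bool ~ Int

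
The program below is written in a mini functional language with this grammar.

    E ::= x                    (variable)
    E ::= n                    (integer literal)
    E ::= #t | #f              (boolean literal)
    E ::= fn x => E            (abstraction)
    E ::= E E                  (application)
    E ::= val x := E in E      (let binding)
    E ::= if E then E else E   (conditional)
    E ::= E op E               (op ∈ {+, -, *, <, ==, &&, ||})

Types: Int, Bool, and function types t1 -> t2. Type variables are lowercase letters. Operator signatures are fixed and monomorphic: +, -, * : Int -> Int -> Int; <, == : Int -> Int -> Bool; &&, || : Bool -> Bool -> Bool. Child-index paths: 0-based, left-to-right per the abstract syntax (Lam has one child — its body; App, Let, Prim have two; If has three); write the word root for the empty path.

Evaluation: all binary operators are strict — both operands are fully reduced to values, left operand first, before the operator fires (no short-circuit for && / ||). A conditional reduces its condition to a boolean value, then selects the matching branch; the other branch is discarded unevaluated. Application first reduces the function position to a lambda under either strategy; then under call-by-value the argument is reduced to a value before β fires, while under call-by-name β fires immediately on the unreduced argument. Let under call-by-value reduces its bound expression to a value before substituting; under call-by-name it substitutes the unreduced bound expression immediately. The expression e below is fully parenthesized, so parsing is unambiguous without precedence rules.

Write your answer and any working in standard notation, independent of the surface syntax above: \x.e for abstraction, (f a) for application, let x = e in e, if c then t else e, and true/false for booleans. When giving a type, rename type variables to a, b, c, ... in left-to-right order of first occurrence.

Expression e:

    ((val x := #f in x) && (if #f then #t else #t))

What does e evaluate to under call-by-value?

Answer: false

Derivation:
step 0: ((let x = false in x) && (if false then true else true))
step 1: [let@0] (false && (if false then true else true))
step 2: [if@1] (false && true)
step 3: [delta@root] false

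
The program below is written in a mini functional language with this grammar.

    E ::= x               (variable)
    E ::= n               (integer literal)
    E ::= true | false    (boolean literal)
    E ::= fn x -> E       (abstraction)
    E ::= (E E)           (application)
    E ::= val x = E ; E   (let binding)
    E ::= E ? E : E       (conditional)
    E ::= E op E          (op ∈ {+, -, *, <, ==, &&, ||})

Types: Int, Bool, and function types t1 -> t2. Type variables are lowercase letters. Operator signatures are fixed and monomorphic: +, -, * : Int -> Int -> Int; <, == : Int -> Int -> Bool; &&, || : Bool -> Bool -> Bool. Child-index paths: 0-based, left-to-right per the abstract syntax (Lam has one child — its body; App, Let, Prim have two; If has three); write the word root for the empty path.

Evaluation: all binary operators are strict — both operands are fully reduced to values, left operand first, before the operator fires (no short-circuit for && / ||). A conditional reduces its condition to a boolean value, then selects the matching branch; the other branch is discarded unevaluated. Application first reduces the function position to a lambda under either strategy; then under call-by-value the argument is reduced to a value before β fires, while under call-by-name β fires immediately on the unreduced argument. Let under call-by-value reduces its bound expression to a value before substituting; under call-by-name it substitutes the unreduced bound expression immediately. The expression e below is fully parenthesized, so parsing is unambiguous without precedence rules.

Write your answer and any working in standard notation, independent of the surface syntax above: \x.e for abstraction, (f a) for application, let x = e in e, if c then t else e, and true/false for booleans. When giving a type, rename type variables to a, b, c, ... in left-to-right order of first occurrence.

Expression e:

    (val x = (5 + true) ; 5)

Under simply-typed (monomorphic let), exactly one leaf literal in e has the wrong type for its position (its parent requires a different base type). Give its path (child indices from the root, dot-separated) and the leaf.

Derivation:
  unify Int ~ Int
  unify Bool ~ Int
  FAIL: mismatch Bool ~ Int

Answer: 0.1 : true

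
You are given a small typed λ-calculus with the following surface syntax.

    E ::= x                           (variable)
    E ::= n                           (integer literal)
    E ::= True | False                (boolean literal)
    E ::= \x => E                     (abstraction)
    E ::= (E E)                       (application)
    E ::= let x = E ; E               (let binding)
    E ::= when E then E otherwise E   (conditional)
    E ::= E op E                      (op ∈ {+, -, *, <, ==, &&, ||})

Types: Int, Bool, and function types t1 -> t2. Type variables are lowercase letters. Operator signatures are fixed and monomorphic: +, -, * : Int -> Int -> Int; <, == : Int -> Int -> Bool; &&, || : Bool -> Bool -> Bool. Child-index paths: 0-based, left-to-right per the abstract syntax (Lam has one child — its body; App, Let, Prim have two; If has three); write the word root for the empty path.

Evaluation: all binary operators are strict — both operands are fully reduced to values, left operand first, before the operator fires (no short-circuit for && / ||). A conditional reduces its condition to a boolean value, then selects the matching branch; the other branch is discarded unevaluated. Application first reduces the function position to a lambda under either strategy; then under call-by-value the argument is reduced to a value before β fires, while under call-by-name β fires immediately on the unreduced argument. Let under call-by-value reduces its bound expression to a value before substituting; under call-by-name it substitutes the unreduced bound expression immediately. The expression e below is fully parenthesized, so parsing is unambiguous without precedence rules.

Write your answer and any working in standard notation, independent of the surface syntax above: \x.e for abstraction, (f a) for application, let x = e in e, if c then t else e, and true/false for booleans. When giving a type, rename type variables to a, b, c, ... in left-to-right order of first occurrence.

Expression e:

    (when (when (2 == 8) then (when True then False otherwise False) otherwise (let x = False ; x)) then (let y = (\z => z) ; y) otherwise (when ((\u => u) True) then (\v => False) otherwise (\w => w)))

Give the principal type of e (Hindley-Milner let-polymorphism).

Answer: Bool -> Bool

Working:
  unify Int ~ Int
  unify Int ~ Int
  unify Bool ~ Bool
  unify Bool ~ Bool
  unify Bool ~ Bool
let x : Bool
x : Bool
  unify Bool ~ Bool
  unify Bool ~ Bool
z : a
\z._ : a -> a
let y : forall. a -> a
y : b -> b
u : c
\u._ : c -> c
  unify c -> c ~ Bool -> d
  unify c ~ Bool
  unify Bool ~ d
_ _ : Bool
  unify Bool ~ Bool
\v._ : e -> Bool
w : f
\w._ : f -> f
  unify e -> Bool ~ f -> f
  unify e ~ f
  unify Bool ~ f
  unify b -> b ~ Bool -> Bool
  unify b ~ Bool
  unify Bool ~ Bool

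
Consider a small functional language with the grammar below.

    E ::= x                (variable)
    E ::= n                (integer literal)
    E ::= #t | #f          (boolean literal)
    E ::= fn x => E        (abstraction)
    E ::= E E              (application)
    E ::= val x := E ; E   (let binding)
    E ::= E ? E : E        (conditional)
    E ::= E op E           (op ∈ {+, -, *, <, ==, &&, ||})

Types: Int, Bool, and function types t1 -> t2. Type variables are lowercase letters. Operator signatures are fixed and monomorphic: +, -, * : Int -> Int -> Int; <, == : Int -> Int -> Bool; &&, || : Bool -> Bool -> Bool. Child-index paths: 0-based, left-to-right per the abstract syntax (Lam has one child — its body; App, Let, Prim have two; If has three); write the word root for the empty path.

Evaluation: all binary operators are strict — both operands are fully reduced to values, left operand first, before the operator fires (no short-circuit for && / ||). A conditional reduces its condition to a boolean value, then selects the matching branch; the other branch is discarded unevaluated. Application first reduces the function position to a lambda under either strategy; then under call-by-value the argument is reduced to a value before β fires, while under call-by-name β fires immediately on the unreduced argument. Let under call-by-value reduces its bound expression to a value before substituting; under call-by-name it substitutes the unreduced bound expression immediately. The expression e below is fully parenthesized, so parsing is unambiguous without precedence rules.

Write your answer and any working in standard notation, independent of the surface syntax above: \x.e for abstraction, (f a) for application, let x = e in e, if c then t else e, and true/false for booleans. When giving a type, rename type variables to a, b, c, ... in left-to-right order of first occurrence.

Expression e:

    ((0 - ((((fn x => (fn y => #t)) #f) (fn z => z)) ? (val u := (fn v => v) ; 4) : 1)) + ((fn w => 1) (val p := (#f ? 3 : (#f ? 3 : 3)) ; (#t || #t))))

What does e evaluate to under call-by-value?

Answer: -3

Derivation:
step 0: ((0 - (if (((\x.(\y.true)) false) (\z.z)) then (let u = (\v.v) in 4) else 1)) + ((\w.1) (let p = (if false then 3 else (if false then 3 else 3)) in (true || true))))
step 1: [beta@0.1.0.0] ((0 - (if ((\y.true) (\z.z)) then (let u = (\v.v) in 4) else 1)) + ((\w.1) (let p = (if false then 3 else (if false then 3 else 3)) in (true || true))))
step 2: [beta@0.1.0] ((0 - (if true then (let u = (\v.v) in 4) else 1)) + ((\w.1) (let p = (if false then 3 else (if false then 3 else 3)) in (true || true))))
step 3: [if@0.1] ((0 - (let u = (\v.v) in 4)) + ((\w.1) (let p = (if false then 3 else (if false then 3 else 3)) in (true || true))))
step 4: [let@0.1] ((0 - 4) + ((\w.1) (let p = (if false then 3 else (if false then 3 else 3)) in (true || true))))
step 5: [delta@0] (-4 + ((\w.1) (let p = (if false then 3 else (if false then 3 else 3)) in (true || true))))
step 6: [if@1.1.0] (-4 + ((\w.1) (let p = (if false then 3 else 3) in (true || true))))
step 7: [if@1.1.0] (-4 + ((\w.1) (let p = 3 in (true || true))))
step 8: [let@1.1] (-4 + ((\w.1) (true || true)))
step 9: [delta@1.1] (-4 + ((\w.1) true))
step 10: [beta@1] (-4 + 1)
step 11: [delta@root] -3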